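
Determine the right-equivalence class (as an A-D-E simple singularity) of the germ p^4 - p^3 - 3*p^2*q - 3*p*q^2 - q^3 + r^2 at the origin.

E_{6}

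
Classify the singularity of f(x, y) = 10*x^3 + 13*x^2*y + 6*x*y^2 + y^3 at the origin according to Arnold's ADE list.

D_{4}

The Hessian of f at 0 has rank 0. Corank 2; j^3 = (2*x + y)*(5*x^2 + 4*x*y + y^2) splits into three distinct lines over C (the quadratic factor has nonzero discriminant), so D_4.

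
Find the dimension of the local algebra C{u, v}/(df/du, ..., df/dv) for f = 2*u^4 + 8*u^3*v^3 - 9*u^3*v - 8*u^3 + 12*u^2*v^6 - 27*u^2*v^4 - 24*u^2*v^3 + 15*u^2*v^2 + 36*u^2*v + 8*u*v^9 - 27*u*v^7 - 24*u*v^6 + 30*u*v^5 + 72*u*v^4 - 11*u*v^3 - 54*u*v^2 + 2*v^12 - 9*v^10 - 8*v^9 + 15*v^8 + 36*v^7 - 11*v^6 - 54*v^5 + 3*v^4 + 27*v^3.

7

The Hessian of f at 0 has rank 0. Corank 2; j^3 = -(2*u - 3*v)^3 is a perfect cube, so E-series; the 4-jet and mu = 7 give E_7.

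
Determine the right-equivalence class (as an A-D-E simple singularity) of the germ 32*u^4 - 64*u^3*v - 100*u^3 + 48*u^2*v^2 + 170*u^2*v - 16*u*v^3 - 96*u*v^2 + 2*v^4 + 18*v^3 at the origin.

The Hessian of f at 0 has rank 0. Corank 2; j^3 = -2*(2*u - v)*(5*u - 3*v)^2 has shape L^2 M (L != M), so D-series; mu = 5 gives D_5.

D5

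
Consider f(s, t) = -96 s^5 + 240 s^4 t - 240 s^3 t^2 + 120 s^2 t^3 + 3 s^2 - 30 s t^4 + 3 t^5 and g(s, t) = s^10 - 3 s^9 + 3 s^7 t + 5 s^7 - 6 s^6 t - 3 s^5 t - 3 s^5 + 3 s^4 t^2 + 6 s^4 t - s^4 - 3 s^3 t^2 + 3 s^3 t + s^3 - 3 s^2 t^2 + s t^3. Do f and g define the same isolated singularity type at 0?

No.

The Hessian of f at 0 has rank 1. Corank 1: A-series; mu = 4 gives A_4. The Hessian of g at 0 has rank 0. Corank 2; j^3 = s^3 is a perfect cube, so E-series; the 4-jet and mu = 7 give E_7. f is A_4 but g is E_7, hence not right-equivalent.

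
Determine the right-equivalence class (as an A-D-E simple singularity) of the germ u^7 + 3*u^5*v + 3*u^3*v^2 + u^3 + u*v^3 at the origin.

E_{7}

The Hessian of f at 0 has rank 0. Corank 2; j^3 = u^3 is a perfect cube, so E-series; the 4-jet and mu = 7 give E_7.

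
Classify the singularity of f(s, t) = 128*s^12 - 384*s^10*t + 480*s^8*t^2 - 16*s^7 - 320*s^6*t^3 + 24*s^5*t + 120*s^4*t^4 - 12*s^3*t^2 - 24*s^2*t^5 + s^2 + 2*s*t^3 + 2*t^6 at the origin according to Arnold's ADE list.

A_{5}

The Hessian of f at 0 has rank 1. Corank 1: A-series; mu = 5 gives A_5.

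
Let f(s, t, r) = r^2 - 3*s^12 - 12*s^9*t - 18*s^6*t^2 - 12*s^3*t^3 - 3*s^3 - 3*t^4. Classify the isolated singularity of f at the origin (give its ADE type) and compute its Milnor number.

Type E_{6}, Milnor number mu = 6.

The Hessian of f at 0 has rank 1. Corank 2; j^3 = -3*s^3 is a perfect cube, so E-series; the 4-jet and mu = 6 give E_6.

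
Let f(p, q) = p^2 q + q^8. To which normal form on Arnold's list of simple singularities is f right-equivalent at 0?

The Hessian of f at 0 is [[0, 0], [0, 0]] with rank 0, so corank 2. A Groebner basis of the Jacobian ideal J(f) in C{p,q} is {p^2/8 + q^7, p^3, p*q}; counting standard monomials gives mu = 9. Corank 2; j^3 = p^2*q has shape L^2 M (L != M), so D-series; mu = 9 gives D_9.

D_{9}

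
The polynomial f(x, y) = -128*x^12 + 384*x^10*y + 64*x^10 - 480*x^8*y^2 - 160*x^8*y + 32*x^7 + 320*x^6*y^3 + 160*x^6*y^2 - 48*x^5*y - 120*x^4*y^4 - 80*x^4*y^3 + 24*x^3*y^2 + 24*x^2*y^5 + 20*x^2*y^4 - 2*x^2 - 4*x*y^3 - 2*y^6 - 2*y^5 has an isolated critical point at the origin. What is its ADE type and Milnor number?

The Hessian of f at 0 has rank 1. Corank 1: A-series; mu = 4 gives A_4.

Type A_{4}, Milnor number mu = 4.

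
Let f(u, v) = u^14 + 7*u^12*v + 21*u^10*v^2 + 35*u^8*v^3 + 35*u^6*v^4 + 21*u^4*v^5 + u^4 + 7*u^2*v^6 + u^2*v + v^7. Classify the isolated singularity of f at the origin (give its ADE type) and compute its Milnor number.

The Hessian of f at 0 is [[0, 0], [0, 0]] with rank 0, so corank 2. A Groebner basis of the Jacobian ideal J(f) in C{u,v} is {u^2/7 + v^6, u^3, u*v}; counting standard monomials gives mu = 8. Corank 2; j^3 = u^2*v has shape L^2 M (L != M), so D-series; mu = 8 gives D_8.

Type D8, Milnor number mu = 8.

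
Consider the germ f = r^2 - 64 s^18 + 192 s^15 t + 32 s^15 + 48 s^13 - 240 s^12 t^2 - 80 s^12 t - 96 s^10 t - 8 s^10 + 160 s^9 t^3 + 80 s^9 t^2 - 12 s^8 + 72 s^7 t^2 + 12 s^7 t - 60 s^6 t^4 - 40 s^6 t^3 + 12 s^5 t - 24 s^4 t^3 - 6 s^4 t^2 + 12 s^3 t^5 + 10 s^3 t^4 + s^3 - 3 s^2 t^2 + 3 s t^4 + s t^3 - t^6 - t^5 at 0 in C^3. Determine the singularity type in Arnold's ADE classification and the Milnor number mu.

The Hessian of f at 0 has rank 1. Corank 2; j^3 = s^3 is a perfect cube, so E-series; the 4-jet and mu = 7 give E_7.

Type E_7, Milnor number mu = 7.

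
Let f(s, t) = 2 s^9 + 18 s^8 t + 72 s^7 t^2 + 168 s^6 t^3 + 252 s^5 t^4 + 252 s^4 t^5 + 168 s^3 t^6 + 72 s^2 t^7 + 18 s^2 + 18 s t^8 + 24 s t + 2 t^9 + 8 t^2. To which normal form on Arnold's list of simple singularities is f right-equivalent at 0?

A_8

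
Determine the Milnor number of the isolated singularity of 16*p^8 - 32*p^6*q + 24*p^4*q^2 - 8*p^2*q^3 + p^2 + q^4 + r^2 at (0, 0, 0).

The Hessian of f at 0 is [[2, 0, 0], [0, 0, 0], [0, 0, 2]] with rank 2, so corank 1. A Groebner basis of the Jacobian ideal J(f) in C{p,q,r} is {q^3, p, r}; counting standard monomials gives mu = 3. Corank 1: A-series; mu = 3 gives A_3.

3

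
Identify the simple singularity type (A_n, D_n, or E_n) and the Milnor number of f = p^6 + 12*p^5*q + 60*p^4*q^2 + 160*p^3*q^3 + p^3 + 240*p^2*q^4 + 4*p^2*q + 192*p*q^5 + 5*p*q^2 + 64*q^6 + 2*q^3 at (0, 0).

The Hessian of f at 0 has rank 0. Corank 2; j^3 = (p + q)^2*(p + 2*q) has shape L^2 M (L != M), so D-series; mu = 7 gives D_7.

Type D7, Milnor number mu = 7.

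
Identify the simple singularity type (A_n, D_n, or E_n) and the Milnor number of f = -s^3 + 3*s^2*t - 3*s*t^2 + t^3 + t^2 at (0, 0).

The Hessian of f at 0 has rank 1. Corank 1: A-series; mu = 2 gives A_2.

Type A_2, Milnor number mu = 2.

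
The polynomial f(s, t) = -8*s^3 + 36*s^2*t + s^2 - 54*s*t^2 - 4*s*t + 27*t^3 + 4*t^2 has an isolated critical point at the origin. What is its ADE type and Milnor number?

Type A_{2}, Milnor number mu = 2.

The Hessian of f at 0 is [[2, -4], [-4, 8]] with rank 1, so corank 1. A Groebner basis of the Jacobian ideal J(f) in C{s,t} is {t^2, s - 2*t}; counting standard monomials gives mu = 2. Corank 1: A-series; mu = 2 gives A_2.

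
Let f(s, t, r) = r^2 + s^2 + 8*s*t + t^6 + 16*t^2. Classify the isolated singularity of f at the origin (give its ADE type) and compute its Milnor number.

Type A_5, Milnor number mu = 5.

The Hessian of f at 0 has rank 2. Corank 1: A-series; mu = 5 gives A_5.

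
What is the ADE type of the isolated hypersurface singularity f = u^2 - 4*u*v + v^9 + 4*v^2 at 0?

A_{8}

The Hessian of f at 0 has rank 1. Corank 1: A-series; mu = 8 gives A_8.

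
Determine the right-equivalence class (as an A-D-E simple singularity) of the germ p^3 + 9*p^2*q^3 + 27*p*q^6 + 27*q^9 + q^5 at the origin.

E_{8}

The Hessian of f at 0 has rank 0. Corank 2; j^3 = p^3 is a perfect cube, so E-series; the 5-jet and mu = 8 give E_8.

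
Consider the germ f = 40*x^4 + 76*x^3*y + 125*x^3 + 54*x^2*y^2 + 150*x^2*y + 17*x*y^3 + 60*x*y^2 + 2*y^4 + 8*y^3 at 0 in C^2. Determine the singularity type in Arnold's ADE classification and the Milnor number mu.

Type E_7, Milnor number mu = 7.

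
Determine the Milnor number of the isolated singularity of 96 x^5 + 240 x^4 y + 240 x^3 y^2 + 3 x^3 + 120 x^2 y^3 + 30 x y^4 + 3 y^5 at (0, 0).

8

The Hessian of f at 0 has rank 0. Corank 2; j^3 = 3*x^3 is a perfect cube, so E-series; the 5-jet and mu = 8 give E_8.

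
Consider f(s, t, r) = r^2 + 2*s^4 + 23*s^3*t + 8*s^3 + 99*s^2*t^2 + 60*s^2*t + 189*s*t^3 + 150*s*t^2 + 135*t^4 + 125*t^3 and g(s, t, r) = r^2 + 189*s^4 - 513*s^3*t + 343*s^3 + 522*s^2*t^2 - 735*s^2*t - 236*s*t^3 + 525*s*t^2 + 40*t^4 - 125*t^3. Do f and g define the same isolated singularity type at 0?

The Hessian of f at 0 has rank 1. Corank 2; j^3 = (2*s + 5*t)^3 is a perfect cube, so E-series; the 4-jet and mu = 7 give E_7. The Hessian of g at 0 has rank 1. Corank 2; j^3 = (7*s - 5*t)^3 is a perfect cube, so E-series; the 4-jet and mu = 7 give E_7. Both have type E_7, hence right-equivalent.

Yes.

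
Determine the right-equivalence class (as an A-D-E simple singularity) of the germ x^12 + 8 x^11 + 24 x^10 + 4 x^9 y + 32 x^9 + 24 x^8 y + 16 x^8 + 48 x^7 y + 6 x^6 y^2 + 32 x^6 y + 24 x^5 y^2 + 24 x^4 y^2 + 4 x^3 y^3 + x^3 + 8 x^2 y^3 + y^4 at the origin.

E_{6}

The Hessian of f at 0 has rank 0. Corank 2; j^3 = x^3 is a perfect cube, so E-series; the 4-jet and mu = 6 give E_6.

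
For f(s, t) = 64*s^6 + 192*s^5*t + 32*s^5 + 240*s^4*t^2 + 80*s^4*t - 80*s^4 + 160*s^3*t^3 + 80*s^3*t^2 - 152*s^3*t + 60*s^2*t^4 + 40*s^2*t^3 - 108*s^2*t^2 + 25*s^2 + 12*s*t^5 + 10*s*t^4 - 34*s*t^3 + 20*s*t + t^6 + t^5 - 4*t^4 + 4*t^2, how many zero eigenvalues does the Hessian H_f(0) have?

1

The Hessian at 0 is [[50, 20], [20, 8]] of rank 1; hence corank 1.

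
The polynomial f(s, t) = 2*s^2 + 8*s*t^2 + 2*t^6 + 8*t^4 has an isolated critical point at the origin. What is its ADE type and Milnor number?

Type A_5, Milnor number mu = 5.

The Hessian of f at 0 has rank 1. Corank 1: A-series; mu = 5 gives A_5.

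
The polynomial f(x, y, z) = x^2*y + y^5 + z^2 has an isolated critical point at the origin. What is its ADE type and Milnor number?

Type D_6, Milnor number mu = 6.

The Hessian of f at 0 is [[0, 0, 0], [0, 0, 0], [0, 0, 2]] with rank 1, so corank 2. A Groebner basis of the Jacobian ideal J(f) in C{x,y,z} is {x^2/5 + y^4, x^3, x*y, z}; counting standard monomials gives mu = 6. Corank 2; j^3 = x^2*y has shape L^2 M (L != M), so D-series; mu = 6 gives D_6.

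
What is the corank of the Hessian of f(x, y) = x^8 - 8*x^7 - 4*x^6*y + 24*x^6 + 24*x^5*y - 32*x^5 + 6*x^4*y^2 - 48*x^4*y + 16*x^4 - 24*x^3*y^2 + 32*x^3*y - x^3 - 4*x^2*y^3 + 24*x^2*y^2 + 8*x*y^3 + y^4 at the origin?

Hessian at 0 has rank 0.

2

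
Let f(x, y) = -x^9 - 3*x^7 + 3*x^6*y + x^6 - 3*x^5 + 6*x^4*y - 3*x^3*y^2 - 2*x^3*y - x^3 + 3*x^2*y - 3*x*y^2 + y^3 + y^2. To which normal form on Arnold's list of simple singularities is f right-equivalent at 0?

A2

The Hessian of f at 0 is [[0, 0], [0, 2]] with rank 1, so corank 1. A Groebner basis of the Jacobian ideal J(f) in C{x,y} is {x^2, y}; counting standard monomials gives mu = 2. Corank 1: A-series; mu = 2 gives A_2.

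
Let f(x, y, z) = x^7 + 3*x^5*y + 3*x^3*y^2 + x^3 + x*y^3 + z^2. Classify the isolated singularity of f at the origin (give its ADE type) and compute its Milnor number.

Type E_7, Milnor number mu = 7.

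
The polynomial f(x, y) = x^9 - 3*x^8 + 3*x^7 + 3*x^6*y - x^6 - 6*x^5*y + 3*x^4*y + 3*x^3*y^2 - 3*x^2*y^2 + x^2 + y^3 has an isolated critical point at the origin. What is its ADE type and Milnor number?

The Hessian of f at 0 is [[2, 0], [0, 0]] with rank 1, so corank 1. A Groebner basis of the Jacobian ideal J(f) in C{x,y} is {y^2, x}; counting standard monomials gives mu = 2. Corank 1: A-series; mu = 2 gives A_2.

Type A2, Milnor number mu = 2.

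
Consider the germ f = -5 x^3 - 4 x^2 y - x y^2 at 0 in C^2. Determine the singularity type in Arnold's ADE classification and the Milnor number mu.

Type D4, Milnor number mu = 4.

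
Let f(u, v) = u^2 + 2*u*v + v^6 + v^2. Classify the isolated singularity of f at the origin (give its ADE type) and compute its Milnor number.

The Hessian of f at 0 has rank 1. Corank 1: A-series; mu = 5 gives A_5.

Type A5, Milnor number mu = 5.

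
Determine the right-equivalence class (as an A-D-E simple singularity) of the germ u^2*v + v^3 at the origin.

D4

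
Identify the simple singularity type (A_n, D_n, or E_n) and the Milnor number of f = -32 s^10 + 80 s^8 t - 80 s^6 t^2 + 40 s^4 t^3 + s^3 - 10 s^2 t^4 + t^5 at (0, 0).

Type E_8, Milnor number mu = 8.

The Hessian of f at 0 is [[0, 0], [0, 0]] with rank 0, so corank 2. A Groebner basis of the Jacobian ideal J(f) in C{s,t} is {t^4, s^2}; counting standard monomials gives mu = 8. Corank 2; j^3 = s^3 is a perfect cube, so E-series; the 5-jet and mu = 8 give E_8.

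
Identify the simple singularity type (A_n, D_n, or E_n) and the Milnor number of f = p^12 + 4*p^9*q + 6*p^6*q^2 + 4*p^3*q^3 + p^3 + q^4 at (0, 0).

Type E6, Milnor number mu = 6.

The Hessian of f at 0 has rank 0. Corank 2; j^3 = p^3 is a perfect cube, so E-series; the 4-jet and mu = 6 give E_6.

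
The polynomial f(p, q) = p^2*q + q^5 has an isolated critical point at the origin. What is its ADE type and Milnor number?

Type D_6, Milnor number mu = 6.

The Hessian of f at 0 has rank 0. Corank 2; j^3 = p^2*q has shape L^2 M (L != M), so D-series; mu = 6 gives D_6.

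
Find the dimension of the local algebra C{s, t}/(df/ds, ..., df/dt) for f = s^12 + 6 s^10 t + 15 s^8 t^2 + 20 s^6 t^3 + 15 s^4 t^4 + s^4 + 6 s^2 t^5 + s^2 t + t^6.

The Hessian of f at 0 has rank 0. Corank 2; j^3 = s^2*t has shape L^2 M (L != M), so D-series; mu = 7 gives D_7.

7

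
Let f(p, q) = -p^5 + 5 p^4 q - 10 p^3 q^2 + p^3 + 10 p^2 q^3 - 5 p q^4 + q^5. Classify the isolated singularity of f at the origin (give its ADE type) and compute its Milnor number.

The Hessian of f at 0 is [[0, 0], [0, 0]] with rank 0, so corank 2. A Groebner basis of the Jacobian ideal J(f) in C{p,q} is {q^5, p*q^3 - q^4/4, p^2}; counting standard monomials gives mu = 8. Corank 2; j^3 = p^3 is a perfect cube, so E-series; the 5-jet and mu = 8 give E_8.

Type E8, Milnor number mu = 8.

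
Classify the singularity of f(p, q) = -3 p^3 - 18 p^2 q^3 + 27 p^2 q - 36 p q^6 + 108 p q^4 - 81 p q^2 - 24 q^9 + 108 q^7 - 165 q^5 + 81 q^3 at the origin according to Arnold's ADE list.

The Hessian of f at 0 is [[0, 0], [0, 0]] with rank 0, so corank 2. A Groebner basis of the Jacobian ideal J(f) in C{p,q} is {p^2/4 + p*q^3 - 3*p*q/2 + 9*q^2/4, q^4, p^3 - 27*p*q^2 + 54*q^3, p^2*q - 6*p*q^2 + 9*q^3}; counting standard monomials gives mu = 8. Corank 2; j^3 = -3*(p - 3*q)^3 is a perfect cube, so E-series; the 5-jet and mu = 8 give E_8.

E8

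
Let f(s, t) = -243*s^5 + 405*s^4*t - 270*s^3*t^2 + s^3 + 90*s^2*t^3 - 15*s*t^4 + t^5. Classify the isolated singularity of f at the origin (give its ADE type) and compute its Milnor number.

Type E_8, Milnor number mu = 8.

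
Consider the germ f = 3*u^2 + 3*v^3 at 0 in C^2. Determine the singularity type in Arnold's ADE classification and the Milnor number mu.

Type A_{2}, Milnor number mu = 2.

The Hessian of f at 0 has rank 1. Corank 1: A-series; mu = 2 gives A_2.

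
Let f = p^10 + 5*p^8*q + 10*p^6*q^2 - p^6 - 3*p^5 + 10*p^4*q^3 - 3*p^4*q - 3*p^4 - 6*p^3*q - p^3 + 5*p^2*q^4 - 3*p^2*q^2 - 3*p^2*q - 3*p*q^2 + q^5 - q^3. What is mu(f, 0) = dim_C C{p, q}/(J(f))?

The Hessian of f at 0 has rank 0. Corank 2; j^3 = -(p + q)^3 is a perfect cube, so E-series; the 5-jet and mu = 8 give E_8.

8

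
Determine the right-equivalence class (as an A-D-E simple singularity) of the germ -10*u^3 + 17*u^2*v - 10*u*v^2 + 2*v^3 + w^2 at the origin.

The Hessian of f at 0 has rank 1. Corank 2; j^3 = -(2*u - v)*(5*u^2 - 6*u*v + 2*v^2) splits into three distinct lines over C (the quadratic factor has nonzero discriminant), so D_4.

D4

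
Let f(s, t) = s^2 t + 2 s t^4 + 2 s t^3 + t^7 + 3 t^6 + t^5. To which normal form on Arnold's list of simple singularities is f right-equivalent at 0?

D_7

The Hessian of f at 0 has rank 0. Corank 2; j^3 = s^2*t has shape L^2 M (L != M), so D-series; mu = 7 gives D_7.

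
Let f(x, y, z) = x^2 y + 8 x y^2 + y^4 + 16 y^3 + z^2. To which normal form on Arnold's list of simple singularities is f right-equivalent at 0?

The Hessian of f at 0 has rank 1. Corank 2; j^3 = y*(x + 4*y)^2 has shape L^2 M (L != M), so D-series; mu = 5 gives D_5.

D_5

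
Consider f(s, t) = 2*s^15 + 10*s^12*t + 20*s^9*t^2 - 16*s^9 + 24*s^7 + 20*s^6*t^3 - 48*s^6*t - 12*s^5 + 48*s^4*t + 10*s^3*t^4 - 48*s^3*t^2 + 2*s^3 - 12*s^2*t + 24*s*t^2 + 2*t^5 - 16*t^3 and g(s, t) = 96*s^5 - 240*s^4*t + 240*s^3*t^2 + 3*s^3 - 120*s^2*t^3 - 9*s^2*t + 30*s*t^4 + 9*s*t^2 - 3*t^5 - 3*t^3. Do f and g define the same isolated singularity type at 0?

Yes.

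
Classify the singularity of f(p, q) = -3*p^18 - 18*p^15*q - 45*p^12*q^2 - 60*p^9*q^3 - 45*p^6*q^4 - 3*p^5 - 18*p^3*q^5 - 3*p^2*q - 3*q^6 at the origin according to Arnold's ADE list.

The Hessian of f at 0 has rank 0. Corank 2; j^3 = -3*p^2*q has shape L^2 M (L != M), so D-series; mu = 7 gives D_7.

D7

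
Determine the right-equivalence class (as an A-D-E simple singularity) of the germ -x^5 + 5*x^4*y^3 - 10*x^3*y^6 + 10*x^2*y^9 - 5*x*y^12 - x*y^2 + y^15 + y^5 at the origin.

The Hessian of f at 0 is [[0, 0], [0, 0]] with rank 0, so corank 2. A Groebner basis of the Jacobian ideal J(f) in C{x,y} is {x^4 + y^2/5, y^3, x*y}; counting standard monomials gives mu = 6. Corank 2; j^3 = -x*y^2 has shape L^2 M (L != M), so D-series; mu = 6 gives D_6.

D_6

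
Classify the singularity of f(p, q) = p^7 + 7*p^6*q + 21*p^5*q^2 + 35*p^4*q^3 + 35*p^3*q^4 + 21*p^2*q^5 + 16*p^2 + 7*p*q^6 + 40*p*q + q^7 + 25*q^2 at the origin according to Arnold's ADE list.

The Hessian of f at 0 has rank 1. Corank 1: A-series; mu = 6 gives A_6.

A6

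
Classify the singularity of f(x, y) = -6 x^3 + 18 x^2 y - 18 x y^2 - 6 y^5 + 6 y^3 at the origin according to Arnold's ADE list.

E_{8}

The Hessian of f at 0 is [[0, 0], [0, 0]] with rank 0, so corank 2. A Groebner basis of the Jacobian ideal J(f) in C{x,y} is {y^4, x^2 - 2*x*y + y^2}; counting standard monomials gives mu = 8. Corank 2; j^3 = -6*(x - y)^3 is a perfect cube, so E-series; the 5-jet and mu = 8 give E_8.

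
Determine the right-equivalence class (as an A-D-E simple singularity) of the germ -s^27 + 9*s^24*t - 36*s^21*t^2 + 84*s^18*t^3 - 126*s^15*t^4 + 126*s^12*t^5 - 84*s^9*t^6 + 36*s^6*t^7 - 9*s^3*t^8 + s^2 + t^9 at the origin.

The Hessian of f at 0 has rank 1. Corank 1: A-series; mu = 8 gives A_8.

A_{8}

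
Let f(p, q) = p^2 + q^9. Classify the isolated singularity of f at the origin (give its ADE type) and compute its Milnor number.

The Hessian of f at 0 is [[2, 0], [0, 0]] with rank 1, so corank 1. A Groebner basis of the Jacobian ideal J(f) in C{p,q} is {q^8, p}; counting standard monomials gives mu = 8. Corank 1: A-series; mu = 8 gives A_8.

Type A8, Milnor number mu = 8.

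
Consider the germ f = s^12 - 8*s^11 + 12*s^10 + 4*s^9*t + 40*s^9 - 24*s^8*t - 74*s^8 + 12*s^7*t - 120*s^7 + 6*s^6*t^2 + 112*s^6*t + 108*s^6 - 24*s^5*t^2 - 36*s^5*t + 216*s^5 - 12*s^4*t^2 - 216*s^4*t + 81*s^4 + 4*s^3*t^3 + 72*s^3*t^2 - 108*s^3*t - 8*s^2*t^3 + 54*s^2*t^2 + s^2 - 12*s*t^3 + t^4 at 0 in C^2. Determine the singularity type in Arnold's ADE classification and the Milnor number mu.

Type A3, Milnor number mu = 3.

The Hessian of f at 0 has rank 1. Corank 1: A-series; mu = 3 gives A_3.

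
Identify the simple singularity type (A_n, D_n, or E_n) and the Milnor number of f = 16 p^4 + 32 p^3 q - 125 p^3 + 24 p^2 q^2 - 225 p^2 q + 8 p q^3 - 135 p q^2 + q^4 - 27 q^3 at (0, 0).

Type E_6, Milnor number mu = 6.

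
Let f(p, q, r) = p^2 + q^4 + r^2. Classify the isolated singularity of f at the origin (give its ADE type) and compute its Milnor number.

Type A3, Milnor number mu = 3.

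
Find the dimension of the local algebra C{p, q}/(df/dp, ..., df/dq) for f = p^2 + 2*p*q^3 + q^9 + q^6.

The Hessian of f at 0 is [[2, 0], [0, 0]] with rank 1, so corank 1. A Groebner basis of the Jacobian ideal J(f) in C{p,q} is {p^2*q^2, p^3, p + q^3}; counting standard monomials gives mu = 8. Corank 1: A-series; mu = 8 gives A_8.

8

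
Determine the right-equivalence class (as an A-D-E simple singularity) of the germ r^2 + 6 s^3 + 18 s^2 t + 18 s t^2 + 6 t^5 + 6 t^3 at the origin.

The Hessian of f at 0 has rank 1. Corank 2; j^3 = 6*(s + t)^3 is a perfect cube, so E-series; the 5-jet and mu = 8 give E_8.

E_{8}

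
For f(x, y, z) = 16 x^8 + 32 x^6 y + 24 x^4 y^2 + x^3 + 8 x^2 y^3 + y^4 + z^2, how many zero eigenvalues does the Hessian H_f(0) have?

2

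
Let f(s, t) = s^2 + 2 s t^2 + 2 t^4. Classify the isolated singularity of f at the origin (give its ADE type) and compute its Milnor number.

Type A_3, Milnor number mu = 3.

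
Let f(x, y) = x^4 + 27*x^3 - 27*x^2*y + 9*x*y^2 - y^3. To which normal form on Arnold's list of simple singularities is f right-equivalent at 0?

E6

The Hessian of f at 0 is [[0, 0], [0, 0]] with rank 0, so corank 2. A Groebner basis of the Jacobian ideal J(f) in C{x,y} is {y^4, x*y^2 - 2*y^3/9, x^2 - 2*x*y/3 + y^2/9}; counting standard monomials gives mu = 6. Corank 2; j^3 = (3*x - y)^3 is a perfect cube, so E-series; the 4-jet and mu = 6 give E_6.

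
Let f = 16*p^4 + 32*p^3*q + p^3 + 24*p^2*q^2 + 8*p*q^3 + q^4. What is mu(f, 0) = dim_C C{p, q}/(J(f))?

The Hessian of f at 0 has rank 0. Corank 2; j^3 = p^3 is a perfect cube, so E-series; the 4-jet and mu = 6 give E_6.

6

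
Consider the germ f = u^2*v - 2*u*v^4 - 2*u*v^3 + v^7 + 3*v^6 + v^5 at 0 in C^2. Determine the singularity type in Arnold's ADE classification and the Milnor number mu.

Type D7, Milnor number mu = 7.

The Hessian of f at 0 has rank 0. Corank 2; j^3 = u^2*v has shape L^2 M (L != M), so D-series; mu = 7 gives D_7.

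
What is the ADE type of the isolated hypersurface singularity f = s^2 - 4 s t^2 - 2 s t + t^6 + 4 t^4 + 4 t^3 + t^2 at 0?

The Hessian of f at 0 has rank 1. Corank 1: A-series; mu = 5 gives A_5.

A5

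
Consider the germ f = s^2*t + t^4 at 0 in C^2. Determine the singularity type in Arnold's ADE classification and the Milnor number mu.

Type D_5, Milnor number mu = 5.

The Hessian of f at 0 is [[0, 0], [0, 0]] with rank 0, so corank 2. A Groebner basis of the Jacobian ideal J(f) in C{s,t} is {s^3, s^2/4 + t^3, s*t}; counting standard monomials gives mu = 5. Corank 2; j^3 = s^2*t has shape L^2 M (L != M), so D-series; mu = 5 gives D_5.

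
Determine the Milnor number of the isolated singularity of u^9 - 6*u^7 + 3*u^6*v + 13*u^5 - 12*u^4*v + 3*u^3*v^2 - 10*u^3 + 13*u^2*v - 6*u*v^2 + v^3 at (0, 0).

4

The Hessian of f at 0 has rank 0. Corank 2; j^3 = -(2*u - v)*(5*u^2 - 4*u*v + v^2) splits into three distinct lines over C (the quadratic factor has nonzero discriminant), so D_4.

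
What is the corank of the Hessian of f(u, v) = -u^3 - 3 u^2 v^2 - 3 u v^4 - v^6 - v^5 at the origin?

The Hessian at 0 is [[0, 0], [0, 0]] of rank 0; hence corank 2.

2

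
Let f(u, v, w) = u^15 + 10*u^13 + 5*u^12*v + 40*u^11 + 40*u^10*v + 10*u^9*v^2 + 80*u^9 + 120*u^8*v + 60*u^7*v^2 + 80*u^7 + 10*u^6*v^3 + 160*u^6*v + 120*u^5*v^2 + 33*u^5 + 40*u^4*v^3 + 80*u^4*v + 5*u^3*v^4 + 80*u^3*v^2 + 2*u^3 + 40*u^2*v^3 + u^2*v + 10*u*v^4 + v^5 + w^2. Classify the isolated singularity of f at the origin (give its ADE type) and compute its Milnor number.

Type D_6, Milnor number mu = 6.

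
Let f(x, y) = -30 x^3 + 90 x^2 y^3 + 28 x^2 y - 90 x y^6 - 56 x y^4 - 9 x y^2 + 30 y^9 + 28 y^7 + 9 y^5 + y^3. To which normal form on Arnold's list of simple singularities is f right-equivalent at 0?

The Hessian of f at 0 is [[0, 0], [0, 0]] with rank 0, so corank 2. A Groebner basis of the Jacobian ideal J(f) in C{x,y} is {y^3, x^2 - 3*y^2/26, x*y - 9*y^2/26}; counting standard monomials gives mu = 4. Corank 2; j^3 = -(3*x - y)*(10*x^2 - 6*x*y + y^2) splits into three distinct lines over C (the quadratic factor has nonzero discriminant), so D_4.

D_4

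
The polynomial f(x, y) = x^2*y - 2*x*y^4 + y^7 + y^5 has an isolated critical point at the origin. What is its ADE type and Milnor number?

Type D_6, Milnor number mu = 6.

The Hessian of f at 0 has rank 0. Corank 2; j^3 = x^2*y has shape L^2 M (L != M), so D-series; mu = 6 gives D_6.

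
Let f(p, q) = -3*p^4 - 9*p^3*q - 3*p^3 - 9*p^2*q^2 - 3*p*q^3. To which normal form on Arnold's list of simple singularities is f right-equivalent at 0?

E_7

The Hessian of f at 0 has rank 0. Corank 2; j^3 = -3*p^3 is a perfect cube, so E-series; the 4-jet and mu = 7 give E_7.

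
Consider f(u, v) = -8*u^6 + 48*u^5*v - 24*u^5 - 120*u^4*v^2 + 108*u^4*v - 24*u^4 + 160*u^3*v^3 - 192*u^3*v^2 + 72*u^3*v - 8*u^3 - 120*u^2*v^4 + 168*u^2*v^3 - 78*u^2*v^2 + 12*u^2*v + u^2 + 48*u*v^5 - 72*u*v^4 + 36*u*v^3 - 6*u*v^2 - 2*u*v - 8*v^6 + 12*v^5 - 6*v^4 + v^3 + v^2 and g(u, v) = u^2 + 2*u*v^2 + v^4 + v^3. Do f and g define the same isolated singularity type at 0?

The Hessian of f at 0 has rank 1. Corank 1: A-series; mu = 2 gives A_2. The Hessian of g at 0 has rank 1. Corank 1: A-series; mu = 2 gives A_2. Both have type A_2, hence right-equivalent.

Yes.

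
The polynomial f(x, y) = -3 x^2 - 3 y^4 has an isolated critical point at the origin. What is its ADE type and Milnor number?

Type A_3, Milnor number mu = 3.

The Hessian of f at 0 has rank 1. Corank 1: A-series; mu = 3 gives A_3.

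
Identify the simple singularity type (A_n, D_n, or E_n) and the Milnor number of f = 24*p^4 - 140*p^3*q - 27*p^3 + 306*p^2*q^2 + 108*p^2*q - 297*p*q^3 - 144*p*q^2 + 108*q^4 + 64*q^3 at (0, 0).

Type E7, Milnor number mu = 7.

The Hessian of f at 0 has rank 0. Corank 2; j^3 = -(3*p - 4*q)^3 is a perfect cube, so E-series; the 4-jet and mu = 7 give E_7.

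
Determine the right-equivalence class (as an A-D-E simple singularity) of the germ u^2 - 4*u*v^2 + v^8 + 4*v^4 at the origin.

A_7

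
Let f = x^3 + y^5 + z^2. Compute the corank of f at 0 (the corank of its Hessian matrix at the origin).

Hessian at 0 has rank 1.

2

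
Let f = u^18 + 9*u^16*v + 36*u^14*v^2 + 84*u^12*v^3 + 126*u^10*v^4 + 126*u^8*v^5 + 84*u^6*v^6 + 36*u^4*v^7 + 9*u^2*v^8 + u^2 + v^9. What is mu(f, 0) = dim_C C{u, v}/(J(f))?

8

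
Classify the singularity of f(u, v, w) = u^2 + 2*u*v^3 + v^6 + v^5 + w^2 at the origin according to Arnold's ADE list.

The Hessian of f at 0 has rank 2. Corank 1: A-series; mu = 4 gives A_4.

A_{4}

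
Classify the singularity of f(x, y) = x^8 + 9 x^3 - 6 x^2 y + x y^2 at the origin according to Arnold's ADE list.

D9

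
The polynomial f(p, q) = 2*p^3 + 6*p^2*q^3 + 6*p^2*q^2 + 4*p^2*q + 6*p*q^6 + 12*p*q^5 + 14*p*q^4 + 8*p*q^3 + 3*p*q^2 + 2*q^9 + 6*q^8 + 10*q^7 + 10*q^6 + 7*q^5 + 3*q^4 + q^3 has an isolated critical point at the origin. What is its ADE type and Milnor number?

The Hessian of f at 0 has rank 0. Corank 2; j^3 = (p + q)*(2*p^2 + 2*p*q + q^2) splits into three distinct lines over C (the quadratic factor has nonzero discriminant), so D_4.

Type D_4, Milnor number mu = 4.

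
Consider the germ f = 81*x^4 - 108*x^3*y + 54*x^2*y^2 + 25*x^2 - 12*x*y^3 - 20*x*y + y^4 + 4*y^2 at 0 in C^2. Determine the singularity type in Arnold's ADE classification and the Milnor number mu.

Type A_3, Milnor number mu = 3.

The Hessian of f at 0 has rank 1. Corank 1: A-series; mu = 3 gives A_3.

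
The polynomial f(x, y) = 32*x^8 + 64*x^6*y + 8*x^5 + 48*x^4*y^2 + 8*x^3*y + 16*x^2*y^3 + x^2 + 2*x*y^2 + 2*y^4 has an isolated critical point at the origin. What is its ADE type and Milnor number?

Type A_{3}, Milnor number mu = 3.

The Hessian of f at 0 has rank 1. Corank 1: A-series; mu = 3 gives A_3.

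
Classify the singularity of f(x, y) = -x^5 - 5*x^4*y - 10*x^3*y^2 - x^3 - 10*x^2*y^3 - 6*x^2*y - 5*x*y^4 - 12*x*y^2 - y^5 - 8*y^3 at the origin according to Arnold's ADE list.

E8

The Hessian of f at 0 has rank 0. Corank 2; j^3 = -(x + 2*y)^3 is a perfect cube, so E-series; the 5-jet and mu = 8 give E_8.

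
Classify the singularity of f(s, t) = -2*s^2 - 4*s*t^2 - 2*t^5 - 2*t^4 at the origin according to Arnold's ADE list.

The Hessian of f at 0 has rank 1. Corank 1: A-series; mu = 4 gives A_4.

A_{4}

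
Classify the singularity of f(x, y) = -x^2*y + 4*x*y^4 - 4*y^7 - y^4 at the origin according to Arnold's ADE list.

D_{5}

The Hessian of f at 0 has rank 0. Corank 2; j^3 = -x^2*y has shape L^2 M (L != M), so D-series; mu = 5 gives D_5.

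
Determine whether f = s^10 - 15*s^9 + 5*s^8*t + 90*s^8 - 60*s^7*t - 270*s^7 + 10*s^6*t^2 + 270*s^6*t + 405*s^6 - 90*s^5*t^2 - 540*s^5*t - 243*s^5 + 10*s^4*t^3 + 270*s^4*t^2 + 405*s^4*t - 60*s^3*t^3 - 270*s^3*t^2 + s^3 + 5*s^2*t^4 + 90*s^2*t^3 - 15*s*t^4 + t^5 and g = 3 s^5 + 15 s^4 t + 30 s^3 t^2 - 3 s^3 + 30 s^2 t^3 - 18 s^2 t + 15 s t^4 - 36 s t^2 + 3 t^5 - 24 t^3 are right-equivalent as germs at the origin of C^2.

Yes.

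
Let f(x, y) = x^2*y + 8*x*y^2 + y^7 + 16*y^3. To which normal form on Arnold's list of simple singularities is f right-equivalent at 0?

The Hessian of f at 0 has rank 0. Corank 2; j^3 = y*(x + 4*y)^2 has shape L^2 M (L != M), so D-series; mu = 8 gives D_8.

D_{8}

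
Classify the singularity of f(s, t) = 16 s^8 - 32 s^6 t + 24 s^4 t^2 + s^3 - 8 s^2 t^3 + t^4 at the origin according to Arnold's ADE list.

E6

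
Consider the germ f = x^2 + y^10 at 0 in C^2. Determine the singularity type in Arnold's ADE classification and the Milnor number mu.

The Hessian of f at 0 has rank 1. Corank 1: A-series; mu = 9 gives A_9.

Type A_9, Milnor number mu = 9.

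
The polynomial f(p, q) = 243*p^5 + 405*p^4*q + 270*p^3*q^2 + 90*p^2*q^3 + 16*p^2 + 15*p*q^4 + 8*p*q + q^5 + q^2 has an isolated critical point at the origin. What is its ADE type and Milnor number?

Type A_4, Milnor number mu = 4.

The Hessian of f at 0 has rank 1. Corank 1: A-series; mu = 4 gives A_4.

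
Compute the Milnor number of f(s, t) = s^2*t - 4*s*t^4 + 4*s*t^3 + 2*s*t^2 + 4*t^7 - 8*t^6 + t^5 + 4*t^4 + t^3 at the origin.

The Hessian of f at 0 is [[0, 0], [0, 0]] with rank 0, so corank 2. A Groebner basis of the Jacobian ideal J(f) in C{s,t} is {s^3 - 7*s^2 - 29*s*t/2 - 15*t^2/2, s^2*t + 5*s^2 + 21*s*t/2 + 11*t^2/2, -3*s^2 + s*t^2 - 13*s*t/2 - 7*t^2/2, s^2 + 5*s*t/2 + t^3 + 3*t^2/2}; counting standard monomials gives mu = 6. Corank 2; j^3 = t*(s + t)^2 has shape L^2 M (L != M), so D-series; mu = 6 gives D_6.

6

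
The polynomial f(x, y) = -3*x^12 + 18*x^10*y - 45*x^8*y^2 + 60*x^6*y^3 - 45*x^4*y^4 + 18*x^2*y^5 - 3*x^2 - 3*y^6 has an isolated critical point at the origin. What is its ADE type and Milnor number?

The Hessian of f at 0 has rank 1. Corank 1: A-series; mu = 5 gives A_5.

Type A_5, Milnor number mu = 5.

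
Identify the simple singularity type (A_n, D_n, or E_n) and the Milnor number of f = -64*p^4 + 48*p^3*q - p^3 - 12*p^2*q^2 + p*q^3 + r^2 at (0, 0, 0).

The Hessian of f at 0 has rank 1. Corank 2; j^3 = -p^3 is a perfect cube, so E-series; the 4-jet and mu = 7 give E_7.

Type E_{7}, Milnor number mu = 7.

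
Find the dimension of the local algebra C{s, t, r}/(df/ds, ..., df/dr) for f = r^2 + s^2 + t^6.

5

The Hessian of f at 0 is [[2, 0, 0], [0, 0, 0], [0, 0, 2]] with rank 2, so corank 1. A Groebner basis of the Jacobian ideal J(f) in C{s,t,r} is {t^5, s, r}; counting standard monomials gives mu = 5. Corank 1: A-series; mu = 5 gives A_5.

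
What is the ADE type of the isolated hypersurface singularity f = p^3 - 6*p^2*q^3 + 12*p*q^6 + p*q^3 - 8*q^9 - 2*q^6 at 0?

E_{7}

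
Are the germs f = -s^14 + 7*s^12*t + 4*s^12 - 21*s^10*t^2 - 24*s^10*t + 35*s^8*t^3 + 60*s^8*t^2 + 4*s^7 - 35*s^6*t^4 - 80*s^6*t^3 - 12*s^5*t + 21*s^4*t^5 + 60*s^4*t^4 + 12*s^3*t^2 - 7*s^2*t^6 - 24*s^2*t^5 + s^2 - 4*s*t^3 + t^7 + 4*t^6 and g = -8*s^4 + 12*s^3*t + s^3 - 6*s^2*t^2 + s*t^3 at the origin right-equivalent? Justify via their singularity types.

The Hessian of f at 0 is [[2, 0], [0, 0]] with rank 1, so corank 1. A Groebner basis of the Jacobian ideal J(f) in C{s,t} is {-s/2 + t^3, s^2}; counting standard monomials gives mu = 6. Corank 1: A-series; mu = 6 gives A_6. The Hessian of g at 0 is [[0, 0], [0, 0]] with rank 0, so corank 2. A Groebner basis of the Jacobian ideal J(g) in C{s,t} is {3*s^2/4 + t^4 + t^3/4, s^3, s^2*t - s^2/4 - t^3/12, -s^2 + s*t^2 - t^3/3}; counting standard monomials gives mu = 7. Corank 2; j^3 = s^3 is a perfect cube, so E-series; the 4-jet and mu = 7 give E_7. f is A_6 but g is E_7, hence not right-equivalent.

No.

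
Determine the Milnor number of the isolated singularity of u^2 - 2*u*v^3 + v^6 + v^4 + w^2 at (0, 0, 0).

The Hessian of f at 0 is [[2, 0, 0], [0, 0, 0], [0, 0, 2]] with rank 2, so corank 1. A Groebner basis of the Jacobian ideal J(f) in C{u,v,w} is {v^3, u, w}; counting standard monomials gives mu = 3. Corank 1: A-series; mu = 3 gives A_3.

3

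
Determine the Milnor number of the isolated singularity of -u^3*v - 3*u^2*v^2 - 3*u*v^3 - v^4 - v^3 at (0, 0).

The Hessian of f at 0 is [[0, 0], [0, 0]] with rank 0, so corank 2. A Groebner basis of the Jacobian ideal J(f) in C{u,v} is {u^3 - 3*u*v^2 + 3*v^2, u^2*v + 2*u*v^2, v^3}; counting standard monomials gives mu = 7. Corank 2; j^3 = -v^3 is a perfect cube, so E-series; the 4-jet and mu = 7 give E_7.

7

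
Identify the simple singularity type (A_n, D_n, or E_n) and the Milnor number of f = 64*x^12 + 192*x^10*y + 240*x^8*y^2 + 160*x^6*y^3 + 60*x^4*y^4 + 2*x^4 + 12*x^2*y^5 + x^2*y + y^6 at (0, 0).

The Hessian of f at 0 is [[0, 0], [0, 0]] with rank 0, so corank 2. A Groebner basis of the Jacobian ideal J(f) in C{x,y} is {x^2/6 + y^5, x^3, x*y}; counting standard monomials gives mu = 7. Corank 2; j^3 = x^2*y has shape L^2 M (L != M), so D-series; mu = 7 gives D_7.

Type D7, Milnor number mu = 7.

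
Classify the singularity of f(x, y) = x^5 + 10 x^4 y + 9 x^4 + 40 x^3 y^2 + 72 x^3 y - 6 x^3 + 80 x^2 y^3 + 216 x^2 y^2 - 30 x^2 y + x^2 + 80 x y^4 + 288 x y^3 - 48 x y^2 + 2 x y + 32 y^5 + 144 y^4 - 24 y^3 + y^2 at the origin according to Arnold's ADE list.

The Hessian of f at 0 has rank 1. Corank 1: A-series; mu = 4 gives A_4.

A_{4}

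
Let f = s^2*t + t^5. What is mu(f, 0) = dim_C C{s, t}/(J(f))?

6

The Hessian of f at 0 has rank 0. Corank 2; j^3 = s^2*t has shape L^2 M (L != M), so D-series; mu = 6 gives D_6.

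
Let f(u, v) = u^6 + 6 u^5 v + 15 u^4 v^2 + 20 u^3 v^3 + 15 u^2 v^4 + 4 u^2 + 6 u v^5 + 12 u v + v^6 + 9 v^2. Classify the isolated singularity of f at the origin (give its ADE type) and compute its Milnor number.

Type A_5, Milnor number mu = 5.

The Hessian of f at 0 has rank 1. Corank 1: A-series; mu = 5 gives A_5.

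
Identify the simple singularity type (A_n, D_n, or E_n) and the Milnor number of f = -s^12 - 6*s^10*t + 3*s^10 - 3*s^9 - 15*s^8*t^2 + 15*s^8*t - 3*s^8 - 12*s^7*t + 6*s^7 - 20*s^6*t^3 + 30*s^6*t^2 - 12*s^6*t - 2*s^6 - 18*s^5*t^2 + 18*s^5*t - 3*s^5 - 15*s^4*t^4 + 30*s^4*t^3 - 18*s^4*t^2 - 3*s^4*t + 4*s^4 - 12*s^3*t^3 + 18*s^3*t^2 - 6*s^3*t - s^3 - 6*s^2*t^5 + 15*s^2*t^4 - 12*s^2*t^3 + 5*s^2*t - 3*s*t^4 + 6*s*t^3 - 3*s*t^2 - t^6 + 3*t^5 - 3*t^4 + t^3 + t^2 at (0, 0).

The Hessian of f at 0 has rank 1. Corank 1: A-series; mu = 2 gives A_2.

Type A_{2}, Milnor number mu = 2.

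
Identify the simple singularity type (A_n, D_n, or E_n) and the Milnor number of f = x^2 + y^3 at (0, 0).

The Hessian of f at 0 has rank 1. Corank 1: A-series; mu = 2 gives A_2.

Type A_2, Milnor number mu = 2.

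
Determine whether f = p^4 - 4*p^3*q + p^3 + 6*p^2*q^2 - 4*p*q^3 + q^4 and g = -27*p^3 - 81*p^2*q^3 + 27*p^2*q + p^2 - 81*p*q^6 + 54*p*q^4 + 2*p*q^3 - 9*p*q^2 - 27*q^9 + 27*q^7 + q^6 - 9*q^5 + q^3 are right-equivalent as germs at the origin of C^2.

No.

The Hessian of f at 0 has rank 0. Corank 2; j^3 = p^3 is a perfect cube, so E-series; the 4-jet and mu = 6 give E_6. The Hessian of g at 0 has rank 1. Corank 1: A-series; mu = 2 gives A_2. f is E_6 but g is A_2, hence not right-equivalent.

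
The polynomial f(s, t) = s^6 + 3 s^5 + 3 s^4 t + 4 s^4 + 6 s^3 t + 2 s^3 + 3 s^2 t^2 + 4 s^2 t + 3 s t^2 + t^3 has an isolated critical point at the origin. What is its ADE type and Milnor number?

The Hessian of f at 0 is [[0, 0], [0, 0]] with rank 0, so corank 2. A Groebner basis of the Jacobian ideal J(f) in C{s,t} is {t^3, s^2 - 3*t^2/2, s*t + 3*t^2/2}; counting standard monomials gives mu = 4. Corank 2; j^3 = (s + t)*(2*s^2 + 2*s*t + t^2) splits into three distinct lines over C (the quadratic factor has nonzero discriminant), so D_4.

Type D_4, Milnor number mu = 4.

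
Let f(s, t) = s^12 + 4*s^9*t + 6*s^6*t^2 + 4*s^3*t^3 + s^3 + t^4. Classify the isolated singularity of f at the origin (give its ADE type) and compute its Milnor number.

The Hessian of f at 0 has rank 0. Corank 2; j^3 = s^3 is a perfect cube, so E-series; the 4-jet and mu = 6 give E_6.

Type E6, Milnor number mu = 6.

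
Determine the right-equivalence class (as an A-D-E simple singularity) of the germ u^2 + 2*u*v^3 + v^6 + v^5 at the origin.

A_{4}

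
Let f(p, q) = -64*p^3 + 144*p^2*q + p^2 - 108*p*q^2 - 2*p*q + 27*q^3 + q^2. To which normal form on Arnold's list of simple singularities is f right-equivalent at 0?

A_{2}

The Hessian of f at 0 has rank 1. Corank 1: A-series; mu = 2 gives A_2.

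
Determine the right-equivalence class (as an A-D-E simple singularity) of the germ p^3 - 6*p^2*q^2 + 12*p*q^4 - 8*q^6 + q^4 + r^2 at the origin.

The Hessian of f at 0 has rank 1. Corank 2; j^3 = p^3 is a perfect cube, so E-series; the 4-jet and mu = 6 give E_6.

E_{6}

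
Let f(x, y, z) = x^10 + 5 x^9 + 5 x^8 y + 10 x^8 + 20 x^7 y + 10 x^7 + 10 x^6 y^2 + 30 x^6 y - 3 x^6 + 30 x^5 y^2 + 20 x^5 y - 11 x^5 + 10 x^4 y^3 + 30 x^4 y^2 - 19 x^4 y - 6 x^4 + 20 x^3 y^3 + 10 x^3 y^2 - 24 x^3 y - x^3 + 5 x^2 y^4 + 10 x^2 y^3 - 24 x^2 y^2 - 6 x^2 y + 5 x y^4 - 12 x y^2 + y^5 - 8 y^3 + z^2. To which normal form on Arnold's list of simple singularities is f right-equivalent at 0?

E_{8}

The Hessian of f at 0 is [[0, 0, 0], [0, 0, 0], [0, 0, 2]] with rank 1, so corank 2. A Groebner basis of the Jacobian ideal J(f) in C{x,y,z} is {-7*x^2/384 + x*y^3 - 7*x*y^2/24 - 7*x*y/96 - 7*y^3/12 - 7*y^2/96, x^2/96 + x*y^2/6 + x*y/24 + y^4 + y^3/3 + y^2/24, x^3 + x^2/4 - 8*x*y^2 + x*y - 8*y^3 + y^2, x^2*y - x^2/24 + 10*x*y^2/3 - x*y/6 + 8*y^3/3 - y^2/6, z}; counting standard monomials gives mu = 8. Corank 2; j^3 = -(x + 2*y)^3 is a perfect cube, so E-series; the 5-jet and mu = 8 give E_8.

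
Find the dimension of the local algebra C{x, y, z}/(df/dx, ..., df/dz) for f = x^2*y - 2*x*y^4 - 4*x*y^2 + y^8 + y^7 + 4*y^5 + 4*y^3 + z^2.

The Hessian of f at 0 has rank 1. Corank 2; j^3 = y*(x - 2*y)^2 has shape L^2 M (L != M), so D-series; mu = 9 gives D_9.

9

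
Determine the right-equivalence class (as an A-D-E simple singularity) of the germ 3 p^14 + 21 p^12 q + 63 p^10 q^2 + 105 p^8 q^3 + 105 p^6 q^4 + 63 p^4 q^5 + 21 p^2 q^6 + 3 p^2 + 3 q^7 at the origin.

A_6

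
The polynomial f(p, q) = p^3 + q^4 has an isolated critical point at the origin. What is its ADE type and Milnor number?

Type E_{6}, Milnor number mu = 6.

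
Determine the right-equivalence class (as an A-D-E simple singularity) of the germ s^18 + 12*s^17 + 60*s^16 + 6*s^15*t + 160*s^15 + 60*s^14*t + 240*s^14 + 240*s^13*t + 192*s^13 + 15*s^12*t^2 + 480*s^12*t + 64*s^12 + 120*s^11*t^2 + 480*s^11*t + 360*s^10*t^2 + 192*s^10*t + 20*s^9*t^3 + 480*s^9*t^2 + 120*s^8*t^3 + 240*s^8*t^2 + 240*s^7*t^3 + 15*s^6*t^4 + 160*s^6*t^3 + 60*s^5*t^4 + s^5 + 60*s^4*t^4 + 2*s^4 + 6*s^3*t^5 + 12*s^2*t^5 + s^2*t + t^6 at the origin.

D_7

The Hessian of f at 0 is [[0, 0], [0, 0]] with rank 0, so corank 2. A Groebner basis of the Jacobian ideal J(f) in C{s,t} is {s^2/6 + t^5, s^3, s*t}; counting standard monomials gives mu = 7. Corank 2; j^3 = s^2*t has shape L^2 M (L != M), so D-series; mu = 7 gives D_7.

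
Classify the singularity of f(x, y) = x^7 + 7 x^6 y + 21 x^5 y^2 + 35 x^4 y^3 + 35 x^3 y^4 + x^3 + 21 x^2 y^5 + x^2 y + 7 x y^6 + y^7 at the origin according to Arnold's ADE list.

The Hessian of f at 0 is [[0, 0], [0, 0]] with rank 0, so corank 2. A Groebner basis of the Jacobian ideal J(f) in C{x,y} is {-x*y/7 + y^6, x*y^2, x^2 + x*y}; counting standard monomials gives mu = 8. Corank 2; j^3 = x^2*(x + y) has shape L^2 M (L != M), so D-series; mu = 8 gives D_8.

D_{8}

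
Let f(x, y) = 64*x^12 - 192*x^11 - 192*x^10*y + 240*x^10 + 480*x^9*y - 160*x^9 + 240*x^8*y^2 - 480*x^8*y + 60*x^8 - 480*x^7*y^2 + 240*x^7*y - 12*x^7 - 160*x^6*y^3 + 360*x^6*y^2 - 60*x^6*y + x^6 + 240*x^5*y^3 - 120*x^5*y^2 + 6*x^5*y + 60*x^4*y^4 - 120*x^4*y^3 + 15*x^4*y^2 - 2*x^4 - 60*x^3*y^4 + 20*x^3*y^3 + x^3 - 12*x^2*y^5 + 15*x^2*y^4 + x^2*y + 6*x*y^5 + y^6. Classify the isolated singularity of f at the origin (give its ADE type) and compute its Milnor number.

Type D_{7}, Milnor number mu = 7.

The Hessian of f at 0 is [[0, 0], [0, 0]] with rank 0, so corank 2. A Groebner basis of the Jacobian ideal J(f) in C{x,y} is {-x*y/6 + y^5, x*y^2, x^2 + x*y}; counting standard monomials gives mu = 7. Corank 2; j^3 = x^2*(x + y) has shape L^2 M (L != M), so D-series; mu = 7 gives D_7.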